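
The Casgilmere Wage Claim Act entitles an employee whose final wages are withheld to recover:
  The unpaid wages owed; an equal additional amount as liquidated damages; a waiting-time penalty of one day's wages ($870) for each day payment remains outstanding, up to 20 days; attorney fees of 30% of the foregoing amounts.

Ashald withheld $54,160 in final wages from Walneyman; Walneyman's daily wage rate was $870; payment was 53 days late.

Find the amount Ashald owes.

Total award: $163,436

Liquidated damages (equal amount): $54,160
Penalty days: min(53, 20) = 20
Waiting-time penalty: 20 × $870 = $17,400
Subtotal: $54,160 + $54,160 + $17,400 = $125,720
Attorney fees: 30% of $125,720 = $37,716
Total award: $125,720 + $37,716 = $163,436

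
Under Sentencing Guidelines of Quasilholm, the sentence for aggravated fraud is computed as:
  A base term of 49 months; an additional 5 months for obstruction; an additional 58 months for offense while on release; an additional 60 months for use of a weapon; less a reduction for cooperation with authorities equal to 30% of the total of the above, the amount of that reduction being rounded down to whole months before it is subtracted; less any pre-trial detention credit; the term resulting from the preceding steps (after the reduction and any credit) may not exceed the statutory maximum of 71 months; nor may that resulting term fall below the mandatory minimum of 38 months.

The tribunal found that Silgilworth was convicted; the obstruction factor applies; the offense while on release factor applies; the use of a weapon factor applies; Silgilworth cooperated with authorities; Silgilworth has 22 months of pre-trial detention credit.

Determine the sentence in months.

Obstruction enhancement: +5 months
Offense while on release enhancement: +58 months
Use of a weapon enhancement: +60 months
Adjusted term: 49 months + 5 months + 58 months + 60 months = 172 months
Cooperation with authorities reduction: 30% of 172 months = 51 months (rounded down)
After reduction: 172 − 51 = 121 months
Less pre-trial detention credit: 121 months − 22 months = 99 months
Cap at 71 months: 99 months exceeds the cap → 71 months
Minimum 38 months: 71 months meets the minimum, no increase.

71 months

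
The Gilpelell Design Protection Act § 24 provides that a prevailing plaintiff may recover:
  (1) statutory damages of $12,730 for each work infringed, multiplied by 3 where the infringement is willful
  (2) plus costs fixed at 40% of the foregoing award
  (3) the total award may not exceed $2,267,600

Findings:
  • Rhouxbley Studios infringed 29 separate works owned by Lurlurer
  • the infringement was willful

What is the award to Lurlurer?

Statutory damages: 29 × $12,730 = $369,170
Trebled: 3 × $369,170 = $1,107,510
Costs: 40% of $1,107,510 = $443,004
Award plus costs: $1,107,510 + $443,004 = $1,550,514
Cap at $2,267,600: $1,550,514 is within the cap, no reduction.

$1,550,514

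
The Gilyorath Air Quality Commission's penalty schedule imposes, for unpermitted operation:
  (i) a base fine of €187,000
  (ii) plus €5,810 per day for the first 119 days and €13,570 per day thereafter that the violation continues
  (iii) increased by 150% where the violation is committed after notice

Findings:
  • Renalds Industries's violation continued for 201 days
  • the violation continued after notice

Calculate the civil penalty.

First 119 days: 119 × €5,810 = €691,390
Remaining days: (201 − 119) × €13,570 = €1,112,740
Per-day component: €691,390 + €1,112,740 = €1,804,130
Base plus per-day: €187,000 + €1,804,130 = €1,991,130
Enhancement: 150% of €1,991,130 = €2,986,695
Enhanced fine: €1,991,130 + €2,986,695 = €4,977,825

€4,977,825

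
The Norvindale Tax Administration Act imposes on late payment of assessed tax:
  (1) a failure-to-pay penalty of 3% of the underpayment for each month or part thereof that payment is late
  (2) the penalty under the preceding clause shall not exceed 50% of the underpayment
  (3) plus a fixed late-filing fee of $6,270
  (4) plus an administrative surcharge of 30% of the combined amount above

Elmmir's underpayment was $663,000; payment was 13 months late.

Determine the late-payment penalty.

Penalty: $344,292

Accrued rate: 3% × 13 = 39%, capped at 50% → 39%
Failure-to-pay penalty: 39% of $663,000 = $258,570
Penalty before surcharge: $258,570 + $6,270 = $264,840
Administrative surcharge: 30% of $264,840 = $79,452
Total penalty: $264,840 + $79,452 = $344,292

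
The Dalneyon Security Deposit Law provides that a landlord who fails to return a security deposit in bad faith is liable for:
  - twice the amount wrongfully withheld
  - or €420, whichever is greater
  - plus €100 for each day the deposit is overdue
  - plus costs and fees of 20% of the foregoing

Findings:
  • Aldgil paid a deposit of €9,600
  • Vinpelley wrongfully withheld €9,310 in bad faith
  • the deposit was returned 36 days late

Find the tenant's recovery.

Doubled: 2 × €9,310 = €18,620
Minimum €420: €18,620 meets the minimum, no increase.
Late-return penalty: 36 × €100 = €3,600
Damages plus late penalty: €18,620 + €3,600 = €22,220
Costs and fees: 20% of €22,220 = €4,444
Total recovery: €22,220 + €4,444 = €26,664

€26,664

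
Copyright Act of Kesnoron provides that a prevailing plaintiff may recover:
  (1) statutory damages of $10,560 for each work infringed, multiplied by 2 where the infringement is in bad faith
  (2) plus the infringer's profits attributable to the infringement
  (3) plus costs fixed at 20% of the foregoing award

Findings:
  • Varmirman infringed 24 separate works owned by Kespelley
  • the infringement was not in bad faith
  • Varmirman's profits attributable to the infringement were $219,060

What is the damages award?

$567,000

Statutory damages: 24 × $10,560 = $253,440
Infringement not in bad faith: no ×2 enhancement.
Combined award: $253,440 + $219,060 = $472,500
Costs: 20% of $472,500 = $94,500
Award plus costs: $472,500 + $94,500 = $567,000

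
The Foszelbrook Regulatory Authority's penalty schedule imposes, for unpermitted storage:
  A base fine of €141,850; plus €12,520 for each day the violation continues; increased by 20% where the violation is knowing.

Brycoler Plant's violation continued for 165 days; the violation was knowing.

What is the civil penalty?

Per-day component: 165 × €12,520 = €2,065,800
Base plus per-day: €141,850 + €2,065,800 = €2,207,650
Enhancement: 20% of €2,207,650 = €441,530
Enhanced fine: €2,207,650 + €441,530 = €2,649,180

€2,649,180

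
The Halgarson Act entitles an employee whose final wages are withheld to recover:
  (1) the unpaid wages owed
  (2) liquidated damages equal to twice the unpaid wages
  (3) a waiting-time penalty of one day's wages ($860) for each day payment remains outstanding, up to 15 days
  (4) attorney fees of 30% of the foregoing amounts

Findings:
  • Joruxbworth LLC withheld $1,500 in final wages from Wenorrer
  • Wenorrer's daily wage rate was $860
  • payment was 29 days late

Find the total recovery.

$22,620

Doubled: 2 × $1,500 = $3,000
Penalty days: min(29, 15) = 15
Waiting-time penalty: 15 × $860 = $12,900
Subtotal: $1,500 + $3,000 + $12,900 = $17,400
Attorney fees: 30% of $17,400 = $5,220
Total award: $17,400 + $5,220 = $22,620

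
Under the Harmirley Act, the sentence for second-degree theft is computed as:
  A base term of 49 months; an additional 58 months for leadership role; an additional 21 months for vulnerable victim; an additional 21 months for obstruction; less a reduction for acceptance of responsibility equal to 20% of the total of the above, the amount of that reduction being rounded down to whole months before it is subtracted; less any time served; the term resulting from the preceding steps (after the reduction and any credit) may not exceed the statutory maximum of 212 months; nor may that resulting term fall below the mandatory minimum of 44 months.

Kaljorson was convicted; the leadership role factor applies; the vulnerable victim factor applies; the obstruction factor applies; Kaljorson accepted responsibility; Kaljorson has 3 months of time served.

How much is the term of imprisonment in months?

Leadership role enhancement: +58 months
Vulnerable victim enhancement: +21 months
Obstruction enhancement: +21 months
Adjusted term: 49 months + 58 months + 21 months + 21 months = 149 months
Acceptance of responsibility reduction: 20% of 149 months = 29 months (rounded down)
After reduction: 149 − 29 = 120 months
Less time served: 120 months − 3 months = 117 months
Cap at 212 months: 117 months is within the cap, no reduction.
Minimum 44 months: 117 months meets the minimum, no increase.

117 months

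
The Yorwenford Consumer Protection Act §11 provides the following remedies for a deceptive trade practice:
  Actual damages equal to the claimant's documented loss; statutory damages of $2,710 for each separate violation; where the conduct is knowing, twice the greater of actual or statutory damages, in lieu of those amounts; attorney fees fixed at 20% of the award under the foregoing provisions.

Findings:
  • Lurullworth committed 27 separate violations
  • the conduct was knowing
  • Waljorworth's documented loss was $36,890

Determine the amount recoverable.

Total recovery: $175,608

Statutory damages: 27 × $2,710 = $73,170
Greater of actual damages ($36,890) or statutory damages ($73,170): $73,170
Doubled: 2 × $73,170 = $146,340
Attorney fees: 20% of $146,340 = $29,268
Total recovery: $146,340 + $29,268 = $175,608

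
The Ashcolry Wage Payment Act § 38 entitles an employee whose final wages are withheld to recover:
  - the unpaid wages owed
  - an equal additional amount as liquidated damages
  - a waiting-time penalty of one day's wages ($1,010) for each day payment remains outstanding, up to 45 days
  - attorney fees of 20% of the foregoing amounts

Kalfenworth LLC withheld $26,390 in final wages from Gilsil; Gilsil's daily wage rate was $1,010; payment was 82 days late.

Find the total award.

Liquidated damages (equal amount): $26,390
Penalty days: min(82, 45) = 45
Waiting-time penalty: 45 × $1,010 = $45,450
Subtotal: $26,390 + $26,390 + $45,450 = $98,230
Attorney fees: 20% of $98,230 = $19,646
Total award: $98,230 + $19,646 = $117,876

Total award: $117,876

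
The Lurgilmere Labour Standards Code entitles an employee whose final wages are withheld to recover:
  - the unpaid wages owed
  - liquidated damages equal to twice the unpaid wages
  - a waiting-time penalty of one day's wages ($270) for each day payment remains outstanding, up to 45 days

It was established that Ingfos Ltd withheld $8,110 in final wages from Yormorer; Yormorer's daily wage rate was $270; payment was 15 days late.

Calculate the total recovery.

Doubled: 2 × $8,110 = $16,220
Penalty days: min(15, 45) = 15
Waiting-time penalty: 15 × $270 = $4,050
Total award: $8,110 + $16,220 + $4,050 = $28,380

$28,380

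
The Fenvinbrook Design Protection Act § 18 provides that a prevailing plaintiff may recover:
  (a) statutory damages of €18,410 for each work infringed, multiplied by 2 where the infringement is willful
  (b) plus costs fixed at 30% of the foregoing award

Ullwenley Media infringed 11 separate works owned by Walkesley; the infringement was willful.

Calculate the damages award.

Statutory damages: 11 × €18,410 = €202,510
Doubled: 2 × €202,510 = €405,020
Costs: 30% of €405,020 = €121,506
Award plus costs: €405,020 + €121,506 = €526,526

Award: €526,526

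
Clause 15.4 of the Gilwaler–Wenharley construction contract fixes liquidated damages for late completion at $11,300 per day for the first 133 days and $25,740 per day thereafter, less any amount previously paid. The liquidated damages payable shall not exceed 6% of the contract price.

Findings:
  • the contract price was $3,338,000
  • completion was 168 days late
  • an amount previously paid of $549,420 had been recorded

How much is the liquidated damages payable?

$200,280

First 133 days: 133 × $11,300 = $1,502,900
Remaining days: (168 − 133) × $25,740 = $900,900
Accrued per-day damages: $1,502,900 + $900,900 = $2,403,800
Less amount previously paid: $2,403,800 − $549,420 = $1,854,380
Cap: 6% of $3,338,000 = $200,280
Cap at $200,280: $1,854,380 exceeds the cap → $200,280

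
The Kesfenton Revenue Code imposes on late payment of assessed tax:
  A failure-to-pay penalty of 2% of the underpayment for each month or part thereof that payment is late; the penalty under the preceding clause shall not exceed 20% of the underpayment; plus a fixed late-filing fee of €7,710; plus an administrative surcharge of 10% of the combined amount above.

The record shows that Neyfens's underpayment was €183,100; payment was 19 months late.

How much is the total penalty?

Accrued rate: 2% × 19 = 38%, capped at 20% → 20%
Failure-to-pay penalty: 20% of €183,100 = €36,620
Penalty before surcharge: €36,620 + €7,710 = €44,330
Administrative surcharge: 10% of €44,330 = €4,433
Total penalty: €44,330 + €4,433 = €48,763

€48,763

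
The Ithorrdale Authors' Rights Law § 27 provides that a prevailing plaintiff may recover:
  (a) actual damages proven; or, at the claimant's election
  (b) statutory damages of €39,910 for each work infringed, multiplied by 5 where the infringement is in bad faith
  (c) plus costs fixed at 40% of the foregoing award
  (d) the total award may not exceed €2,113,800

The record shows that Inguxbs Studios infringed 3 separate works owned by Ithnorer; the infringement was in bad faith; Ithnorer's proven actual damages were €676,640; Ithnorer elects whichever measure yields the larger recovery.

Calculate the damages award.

Statutory damages: 3 × €39,910 = €119,730
Multiplied by 5: 5 × €119,730 = €598,650
Greater of actual damages (€676,640) or enhanced statutory damages (€598,650): €676,640
Costs: 40% of €676,640 = €270,656
Award plus costs: €676,640 + €270,656 = €947,296
Cap at €2,113,800: €947,296 is within the cap, no reduction.

€947,296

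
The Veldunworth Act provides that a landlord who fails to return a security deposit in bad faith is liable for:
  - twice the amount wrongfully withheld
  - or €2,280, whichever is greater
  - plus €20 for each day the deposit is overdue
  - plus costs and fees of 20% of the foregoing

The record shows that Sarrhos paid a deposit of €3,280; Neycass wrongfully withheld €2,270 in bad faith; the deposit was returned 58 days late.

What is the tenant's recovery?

€6,840

Doubled: 2 × €2,270 = €4,540
Minimum €2,280: €4,540 meets the minimum, no increase.
Late-return penalty: 58 × €20 = €1,160
Damages plus late penalty: €4,540 + €1,160 = €5,700
Costs and fees: 20% of €5,700 = €1,140
Total recovery: €5,700 + €1,140 = €6,840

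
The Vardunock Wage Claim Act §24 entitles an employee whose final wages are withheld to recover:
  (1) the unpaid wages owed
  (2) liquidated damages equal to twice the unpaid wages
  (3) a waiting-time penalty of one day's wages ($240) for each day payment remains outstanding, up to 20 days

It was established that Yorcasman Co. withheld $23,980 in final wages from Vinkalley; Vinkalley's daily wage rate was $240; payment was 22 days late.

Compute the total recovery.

$76,740

Doubled: 2 × $23,980 = $47,960
Penalty days: min(22, 20) = 20
Waiting-time penalty: 20 × $240 = $4,800
Total award: $23,980 + $47,960 + $4,800 = $76,740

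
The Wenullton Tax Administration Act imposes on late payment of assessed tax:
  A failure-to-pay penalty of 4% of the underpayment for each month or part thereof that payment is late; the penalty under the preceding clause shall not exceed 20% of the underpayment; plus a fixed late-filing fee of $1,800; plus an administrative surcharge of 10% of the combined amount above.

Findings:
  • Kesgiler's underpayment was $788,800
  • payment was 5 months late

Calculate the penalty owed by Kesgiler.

$175,516

Accrued rate: 4% × 5 = 20%, capped at 20% → 20%
Failure-to-pay penalty: 20% of $788,800 = $157,760
Penalty before surcharge: $157,760 + $1,800 = $159,560
Administrative surcharge: 10% of $159,560 = $15,956
Total penalty: $159,560 + $15,956 = $175,516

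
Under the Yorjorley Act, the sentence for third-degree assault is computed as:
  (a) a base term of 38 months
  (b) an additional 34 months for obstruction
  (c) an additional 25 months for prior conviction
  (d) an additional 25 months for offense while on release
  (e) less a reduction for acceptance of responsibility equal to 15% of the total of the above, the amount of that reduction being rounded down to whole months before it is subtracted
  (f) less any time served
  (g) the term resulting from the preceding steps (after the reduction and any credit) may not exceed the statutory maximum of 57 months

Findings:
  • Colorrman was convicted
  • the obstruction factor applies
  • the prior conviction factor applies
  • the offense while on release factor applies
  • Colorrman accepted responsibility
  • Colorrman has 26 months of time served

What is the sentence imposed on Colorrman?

Obstruction enhancement: +34 months
Prior conviction enhancement: +25 months
Offense while on release enhancement: +25 months
Adjusted term: 38 months + 34 months + 25 months + 25 months = 122 months
Acceptance of responsibility reduction: 15% of 122 months = 18 months (rounded down)
After reduction: 122 − 18 = 104 months
Less time served: 104 months − 26 months = 78 months
Cap at 57 months: 78 months exceeds the cap → 57 months

57 months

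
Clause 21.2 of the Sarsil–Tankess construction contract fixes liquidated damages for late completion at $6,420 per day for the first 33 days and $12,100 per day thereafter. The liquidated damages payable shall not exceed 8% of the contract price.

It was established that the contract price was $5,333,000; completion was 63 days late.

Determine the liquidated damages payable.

First 33 days: 33 × $6,420 = $211,860
Remaining days: (63 − 33) × $12,100 = $363,000
Accrued per-day damages: $211,860 + $363,000 = $574,860
Cap: 8% of $5,333,000 = $426,640
Cap at $426,640: $574,860 exceeds the cap → $426,640

$426,640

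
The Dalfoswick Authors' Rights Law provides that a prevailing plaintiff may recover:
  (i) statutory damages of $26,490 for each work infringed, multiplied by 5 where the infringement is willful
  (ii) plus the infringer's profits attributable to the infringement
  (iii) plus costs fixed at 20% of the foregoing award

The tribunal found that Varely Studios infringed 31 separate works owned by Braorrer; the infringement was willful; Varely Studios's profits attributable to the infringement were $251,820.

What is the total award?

Statutory damages: 31 × $26,490 = $821,190
Multiplied by 5: 5 × $821,190 = $4,105,950
Combined award: $4,105,950 + $251,820 = $4,357,770
Costs: 20% of $4,357,770 = $871,554
Award plus costs: $4,357,770 + $871,554 = $5,229,324

$5,229,324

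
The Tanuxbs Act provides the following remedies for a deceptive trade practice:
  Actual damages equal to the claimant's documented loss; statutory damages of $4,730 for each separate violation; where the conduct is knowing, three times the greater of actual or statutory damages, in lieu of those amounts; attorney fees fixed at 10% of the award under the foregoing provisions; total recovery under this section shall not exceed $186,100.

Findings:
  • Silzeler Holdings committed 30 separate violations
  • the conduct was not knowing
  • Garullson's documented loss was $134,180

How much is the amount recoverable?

Total recovery: $186,100

Statutory damages: 30 × $4,730 = $141,900
Conduct not knowing: the in-lieu enhancement does not apply.
Actual plus statutory damages: $134,180 + $141,900 = $276,080
Attorney fees: 10% of $276,080 = $27,608
Total before cap: $276,080 + $27,608 = $303,688
Cap at $186,100: $303,688 exceeds the cap → $186,100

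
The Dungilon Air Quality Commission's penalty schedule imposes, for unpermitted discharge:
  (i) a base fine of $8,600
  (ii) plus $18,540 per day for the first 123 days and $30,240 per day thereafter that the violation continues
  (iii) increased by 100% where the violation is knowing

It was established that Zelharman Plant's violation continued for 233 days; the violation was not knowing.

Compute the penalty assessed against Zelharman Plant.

First 123 days: 123 × $18,540 = $2,280,420
Remaining days: (233 − 123) × $30,240 = $3,326,400
Per-day component: $2,280,420 + $3,326,400 = $5,606,820
Base plus per-day: $8,600 + $5,606,820 = $5,615,420
The violation was not knowing: no 100% increase.

$5,615,420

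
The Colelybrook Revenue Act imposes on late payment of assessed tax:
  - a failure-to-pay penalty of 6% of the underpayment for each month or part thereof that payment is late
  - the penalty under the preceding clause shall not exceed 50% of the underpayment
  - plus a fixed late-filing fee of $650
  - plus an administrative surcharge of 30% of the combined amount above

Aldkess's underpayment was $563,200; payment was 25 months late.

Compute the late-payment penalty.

$366,925

Accrued rate: 6% × 25 = 150%, capped at 50% → 50%
Failure-to-pay penalty: 50% of $563,200 = $281,600
Penalty before surcharge: $281,600 + $650 = $282,250
Administrative surcharge: 30% of $282,250 = $84,675
Total penalty: $282,250 + $84,675 = $366,925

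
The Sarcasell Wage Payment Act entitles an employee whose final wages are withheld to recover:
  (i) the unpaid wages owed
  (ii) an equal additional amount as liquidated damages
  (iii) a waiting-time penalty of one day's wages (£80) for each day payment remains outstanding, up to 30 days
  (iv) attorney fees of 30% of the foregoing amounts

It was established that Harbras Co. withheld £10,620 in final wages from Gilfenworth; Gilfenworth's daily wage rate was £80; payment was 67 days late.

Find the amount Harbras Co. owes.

Total award: £30,732

Liquidated damages (equal amount): £10,620
Penalty days: min(67, 30) = 30
Waiting-time penalty: 30 × £80 = £2,400
Subtotal: £10,620 + £10,620 + £2,400 = £23,640
Attorney fees: 30% of £23,640 = £7,092
Total award: £23,640 + £7,092 = £30,732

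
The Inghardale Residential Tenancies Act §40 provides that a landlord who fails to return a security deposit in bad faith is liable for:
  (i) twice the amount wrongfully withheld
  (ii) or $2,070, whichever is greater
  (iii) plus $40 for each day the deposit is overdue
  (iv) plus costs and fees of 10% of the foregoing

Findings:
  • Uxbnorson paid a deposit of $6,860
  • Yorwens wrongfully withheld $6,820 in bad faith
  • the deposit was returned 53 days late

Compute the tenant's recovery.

Doubled: 2 × $6,820 = $13,640
Minimum $2,070: $13,640 meets the minimum, no increase.
Late-return penalty: 53 × $40 = $2,120
Damages plus late penalty: $13,640 + $2,120 = $15,760
Costs and fees: 10% of $15,760 = $1,576
Total recovery: $15,760 + $1,576 = $17,336

Recovery: $17,336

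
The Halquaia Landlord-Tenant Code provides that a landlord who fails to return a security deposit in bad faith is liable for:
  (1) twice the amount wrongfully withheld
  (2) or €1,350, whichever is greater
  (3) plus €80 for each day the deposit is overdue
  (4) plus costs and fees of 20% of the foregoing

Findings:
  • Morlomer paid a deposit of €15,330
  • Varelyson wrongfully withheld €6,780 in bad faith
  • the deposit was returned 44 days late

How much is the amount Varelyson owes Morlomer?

Recovery: €20,496

Doubled: 2 × €6,780 = €13,560
Minimum €1,350: €13,560 meets the minimum, no increase.
Late-return penalty: 44 × €80 = €3,520
Damages plus late penalty: €13,560 + €3,520 = €17,080
Costs and fees: 20% of €17,080 = €3,416
Total recovery: €17,080 + €3,416 = €20,496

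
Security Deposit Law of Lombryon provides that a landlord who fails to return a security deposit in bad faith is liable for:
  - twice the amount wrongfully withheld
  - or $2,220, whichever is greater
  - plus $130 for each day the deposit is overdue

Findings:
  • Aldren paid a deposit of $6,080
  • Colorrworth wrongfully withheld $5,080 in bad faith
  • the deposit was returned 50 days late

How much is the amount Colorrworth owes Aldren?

$16,660

Doubled: 2 × $5,080 = $10,160
Minimum $2,220: $10,160 meets the minimum, no increase.
Late-return penalty: 50 × $130 = $6,500
Damages plus late penalty: $10,160 + $6,500 = $16,660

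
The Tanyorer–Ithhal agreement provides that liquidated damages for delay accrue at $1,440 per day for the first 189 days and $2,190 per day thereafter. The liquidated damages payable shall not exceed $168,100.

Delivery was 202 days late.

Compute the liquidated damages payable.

Liquidated damages: $168,100

First 189 days: 189 × $1,440 = $272,160
Remaining days: (202 − 189) × $2,190 = $28,470
Accrued per-day damages: $272,160 + $28,470 = $300,630
Cap at $168,100: $300,630 exceeds the cap → $168,100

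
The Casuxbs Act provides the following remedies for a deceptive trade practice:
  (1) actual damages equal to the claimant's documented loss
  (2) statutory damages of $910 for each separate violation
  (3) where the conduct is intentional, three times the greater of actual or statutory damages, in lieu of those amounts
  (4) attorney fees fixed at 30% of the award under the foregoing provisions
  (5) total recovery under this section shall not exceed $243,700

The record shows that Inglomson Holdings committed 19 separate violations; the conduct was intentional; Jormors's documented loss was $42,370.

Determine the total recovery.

$165,243

Statutory damages: 19 × $910 = $17,290
Greater of actual damages ($42,370) or statutory damages ($17,290): $42,370
Trebled: 3 × $42,370 = $127,110
Attorney fees: 30% of $127,110 = $38,133
Total before cap: $127,110 + $38,133 = $165,243
Cap at $243,700: $165,243 is within the cap, no reduction.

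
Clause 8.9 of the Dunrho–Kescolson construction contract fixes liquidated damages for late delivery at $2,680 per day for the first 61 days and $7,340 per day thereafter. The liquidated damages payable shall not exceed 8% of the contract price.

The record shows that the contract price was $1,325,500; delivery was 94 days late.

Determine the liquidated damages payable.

First 61 days: 61 × $2,680 = $163,480
Remaining days: (94 − 61) × $7,340 = $242,220
Accrued per-day damages: $163,480 + $242,220 = $405,700
Cap: 8% of $1,325,500 = $106,040
Cap at $106,040: $405,700 exceeds the cap → $106,040

$106,040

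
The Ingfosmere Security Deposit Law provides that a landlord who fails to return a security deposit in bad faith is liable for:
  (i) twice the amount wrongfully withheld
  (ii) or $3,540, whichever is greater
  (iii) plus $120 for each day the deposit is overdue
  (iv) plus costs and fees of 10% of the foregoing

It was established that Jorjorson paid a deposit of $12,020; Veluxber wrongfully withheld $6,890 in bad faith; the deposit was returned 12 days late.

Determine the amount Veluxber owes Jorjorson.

Doubled: 2 × $6,890 = $13,780
Minimum $3,540: $13,780 meets the minimum, no increase.
Late-return penalty: 12 × $120 = $1,440
Damages plus late penalty: $13,780 + $1,440 = $15,220
Costs and fees: 10% of $15,220 = $1,522
Total recovery: $15,220 + $1,522 = $16,742

$16,742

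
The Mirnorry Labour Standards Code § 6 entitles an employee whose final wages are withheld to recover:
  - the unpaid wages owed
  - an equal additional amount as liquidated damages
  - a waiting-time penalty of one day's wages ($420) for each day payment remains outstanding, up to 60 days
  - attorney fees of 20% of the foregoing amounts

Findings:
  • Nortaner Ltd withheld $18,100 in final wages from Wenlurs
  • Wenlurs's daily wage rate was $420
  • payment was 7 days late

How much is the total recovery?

$46,968

Liquidated damages (equal amount): $18,100
Penalty days: min(7, 60) = 7
Waiting-time penalty: 7 × $420 = $2,940
Subtotal: $18,100 + $18,100 + $2,940 = $39,140
Attorney fees: 20% of $39,140 = $7,828
Total award: $39,140 + $7,828 = $46,968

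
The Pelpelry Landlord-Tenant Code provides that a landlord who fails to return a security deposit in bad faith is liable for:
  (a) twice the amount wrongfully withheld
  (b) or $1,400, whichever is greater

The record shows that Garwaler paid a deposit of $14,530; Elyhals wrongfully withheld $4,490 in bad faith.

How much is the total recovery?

Doubled: 2 × $4,490 = $8,980
Minimum $1,400: $8,980 meets the minimum, no increase.

$8,980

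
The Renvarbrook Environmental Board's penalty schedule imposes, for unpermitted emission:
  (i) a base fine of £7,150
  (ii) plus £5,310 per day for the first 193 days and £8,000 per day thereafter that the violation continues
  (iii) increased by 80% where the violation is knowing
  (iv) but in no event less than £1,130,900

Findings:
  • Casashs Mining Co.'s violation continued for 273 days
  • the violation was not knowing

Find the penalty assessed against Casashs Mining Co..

Civil penalty: £1,671,980

First 193 days: 193 × £5,310 = £1,024,830
Remaining days: (273 − 193) × £8,000 = £640,000
Per-day component: £1,024,830 + £640,000 = £1,664,830
Base plus per-day: £7,150 + £1,664,830 = £1,671,980
The violation was not knowing: no 80% increase.
Minimum £1,130,900: £1,671,980 meets the minimum, no increase.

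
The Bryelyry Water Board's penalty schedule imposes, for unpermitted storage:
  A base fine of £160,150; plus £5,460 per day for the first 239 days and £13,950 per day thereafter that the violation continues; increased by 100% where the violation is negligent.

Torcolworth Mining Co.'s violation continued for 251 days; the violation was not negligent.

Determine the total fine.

Civil penalty: £1,632,490

First 239 days: 239 × £5,460 = £1,304,940
Remaining days: (251 − 239) × £13,950 = £167,400
Per-day component: £1,304,940 + £167,400 = £1,472,340
Base plus per-day: £160,150 + £1,472,340 = £1,632,490
The violation was not negligent: no 100% increase.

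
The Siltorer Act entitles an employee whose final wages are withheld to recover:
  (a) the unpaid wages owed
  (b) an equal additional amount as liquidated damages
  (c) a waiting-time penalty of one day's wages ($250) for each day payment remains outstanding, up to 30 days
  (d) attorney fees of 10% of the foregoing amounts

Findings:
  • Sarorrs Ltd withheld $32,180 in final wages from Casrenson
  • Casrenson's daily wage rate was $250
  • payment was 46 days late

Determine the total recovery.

Liquidated damages (equal amount): $32,180
Penalty days: min(46, 30) = 30
Waiting-time penalty: 30 × $250 = $7,500
Subtotal: $32,180 + $32,180 + $7,500 = $71,860
Attorney fees: 10% of $71,860 = $7,186
Total award: $71,860 + $7,186 = $79,046

$79,046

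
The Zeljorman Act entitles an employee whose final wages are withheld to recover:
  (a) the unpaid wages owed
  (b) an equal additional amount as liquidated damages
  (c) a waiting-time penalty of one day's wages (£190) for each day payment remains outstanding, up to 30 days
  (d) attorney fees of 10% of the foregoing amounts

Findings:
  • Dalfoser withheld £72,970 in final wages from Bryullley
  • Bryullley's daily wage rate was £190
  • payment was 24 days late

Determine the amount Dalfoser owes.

£165,550

Liquidated damages (equal amount): £72,970
Penalty days: min(24, 30) = 24
Waiting-time penalty: 24 × £190 = £4,560
Subtotal: £72,970 + £72,970 + £4,560 = £150,500
Attorney fees: 10% of £150,500 = £15,050
Total award: £150,500 + £15,050 = £165,550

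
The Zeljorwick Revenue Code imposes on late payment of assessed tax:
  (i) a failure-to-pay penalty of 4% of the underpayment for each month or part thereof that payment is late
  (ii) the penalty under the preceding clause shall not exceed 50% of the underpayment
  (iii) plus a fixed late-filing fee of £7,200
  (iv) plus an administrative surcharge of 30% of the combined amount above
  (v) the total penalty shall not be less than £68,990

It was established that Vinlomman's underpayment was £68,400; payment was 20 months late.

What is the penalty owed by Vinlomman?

Penalty: £68,990

Accrued rate: 4% × 20 = 80%, capped at 50% → 50%
Failure-to-pay penalty: 50% of £68,400 = £34,200
Penalty before surcharge: £34,200 + £7,200 = £41,400
Administrative surcharge: 30% of £41,400 = £12,420
Total penalty: £41,400 + £12,420 = £53,820
Minimum £68,990: £53,820 is below the minimum → £68,990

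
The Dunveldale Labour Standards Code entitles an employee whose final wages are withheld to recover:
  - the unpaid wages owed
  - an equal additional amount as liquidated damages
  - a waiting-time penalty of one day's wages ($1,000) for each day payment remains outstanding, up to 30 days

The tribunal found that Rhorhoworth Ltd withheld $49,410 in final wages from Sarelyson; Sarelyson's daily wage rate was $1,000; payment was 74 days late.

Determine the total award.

Liquidated damages (equal amount): $49,410
Penalty days: min(74, 30) = 30
Waiting-time penalty: 30 × $1,000 = $30,000
Total award: $49,410 + $49,410 + $30,000 = $128,820

$128,820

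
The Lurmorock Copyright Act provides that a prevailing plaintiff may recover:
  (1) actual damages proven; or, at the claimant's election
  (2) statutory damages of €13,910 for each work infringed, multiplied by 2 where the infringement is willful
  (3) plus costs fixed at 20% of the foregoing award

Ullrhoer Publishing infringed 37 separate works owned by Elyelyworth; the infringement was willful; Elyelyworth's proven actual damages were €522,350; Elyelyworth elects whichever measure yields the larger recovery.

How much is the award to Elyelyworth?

Award: €1,235,208

Statutory damages: 37 × €13,910 = €514,670
Doubled: 2 × €514,670 = €1,029,340
Greater of actual damages (€522,350) or enhanced statutory damages (€1,029,340): €1,029,340
Costs: 20% of €1,029,340 = €205,868
Award plus costs: €1,029,340 + €205,868 = €1,235,208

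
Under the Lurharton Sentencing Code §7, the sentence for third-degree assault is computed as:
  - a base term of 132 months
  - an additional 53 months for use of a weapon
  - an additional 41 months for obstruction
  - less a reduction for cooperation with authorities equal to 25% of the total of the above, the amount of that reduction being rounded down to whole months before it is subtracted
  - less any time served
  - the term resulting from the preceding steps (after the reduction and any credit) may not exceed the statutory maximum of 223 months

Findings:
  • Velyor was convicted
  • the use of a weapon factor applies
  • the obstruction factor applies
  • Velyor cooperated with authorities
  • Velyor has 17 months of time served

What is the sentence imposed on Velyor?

Use of a weapon enhancement: +53 months
Obstruction enhancement: +41 months
Adjusted term: 132 months + 53 months + 41 months = 226 months
Cooperation with authorities reduction: 25% of 226 months = 56 months (rounded down)
After reduction: 226 − 56 = 170 months
Less time served: 170 months − 17 months = 153 months
Cap at 223 months: 153 months is within the cap, no reduction.

153 months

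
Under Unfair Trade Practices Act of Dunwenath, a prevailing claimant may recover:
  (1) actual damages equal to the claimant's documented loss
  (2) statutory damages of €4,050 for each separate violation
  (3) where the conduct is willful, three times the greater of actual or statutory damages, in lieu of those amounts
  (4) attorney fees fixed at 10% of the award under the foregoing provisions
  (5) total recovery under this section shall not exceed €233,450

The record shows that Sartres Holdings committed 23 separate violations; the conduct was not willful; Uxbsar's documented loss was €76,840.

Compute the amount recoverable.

Total recovery: €186,989

Statutory damages: 23 × €4,050 = €93,150
Conduct not willful: the in-lieu enhancement does not apply.
Actual plus statutory damages: €76,840 + €93,150 = €169,990
Attorney fees: 10% of €169,990 = €16,999
Total before cap: €169,990 + €16,999 = €186,989
Cap at €233,450: €186,989 is within the cap, no reduction.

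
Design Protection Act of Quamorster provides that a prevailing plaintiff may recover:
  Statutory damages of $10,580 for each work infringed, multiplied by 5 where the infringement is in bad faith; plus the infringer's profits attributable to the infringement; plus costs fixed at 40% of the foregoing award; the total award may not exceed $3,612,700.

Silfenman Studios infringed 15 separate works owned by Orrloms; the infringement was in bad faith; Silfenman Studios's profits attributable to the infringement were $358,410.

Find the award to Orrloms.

Statutory damages: 15 × $10,580 = $158,700
Multiplied by 5: 5 × $158,700 = $793,500
Combined award: $793,500 + $358,410 = $1,151,910
Costs: 40% of $1,151,910 = $460,764
Award plus costs: $1,151,910 + $460,764 = $1,612,674
Cap at $3,612,700: $1,612,674 is within the cap, no reduction.

$1,612,674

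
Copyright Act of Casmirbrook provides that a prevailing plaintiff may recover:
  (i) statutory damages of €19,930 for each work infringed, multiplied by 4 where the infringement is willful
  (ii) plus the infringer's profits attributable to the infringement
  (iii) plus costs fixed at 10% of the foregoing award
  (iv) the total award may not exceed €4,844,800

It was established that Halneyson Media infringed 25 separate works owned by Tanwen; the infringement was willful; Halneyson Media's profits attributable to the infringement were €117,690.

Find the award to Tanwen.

Statutory damages: 25 × €19,930 = €498,250
Multiplied by 4: 4 × €498,250 = €1,993,000
Combined award: €1,993,000 + €117,690 = €2,110,690
Costs: 10% of €2,110,690 = €211,069
Award plus costs: €2,110,690 + €211,069 = €2,321,759
Cap at €4,844,800: €2,321,759 is within the cap, no reduction.

Award: €2,321,759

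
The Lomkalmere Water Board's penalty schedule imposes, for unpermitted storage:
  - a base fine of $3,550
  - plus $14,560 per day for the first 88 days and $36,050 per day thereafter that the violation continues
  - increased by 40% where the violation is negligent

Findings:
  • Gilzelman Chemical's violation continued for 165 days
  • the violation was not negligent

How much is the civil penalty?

First 88 days: 88 × $14,560 = $1,281,280
Remaining days: (165 − 88) × $36,050 = $2,775,850
Per-day component: $1,281,280 + $2,775,850 = $4,057,130
Base plus per-day: $3,550 + $4,057,130 = $4,060,680
The violation was not negligent: no 40% increase.

$4,060,680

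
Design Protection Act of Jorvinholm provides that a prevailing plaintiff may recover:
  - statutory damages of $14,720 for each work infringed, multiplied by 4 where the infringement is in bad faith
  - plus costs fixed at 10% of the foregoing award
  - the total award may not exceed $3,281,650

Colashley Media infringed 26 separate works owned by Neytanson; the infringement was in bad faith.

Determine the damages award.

Statutory damages: 26 × $14,720 = $382,720
Multiplied by 4: 4 × $382,720 = $1,530,880
Costs: 10% of $1,530,880 = $153,088
Award plus costs: $1,530,880 + $153,088 = $1,683,968
Cap at $3,281,650: $1,683,968 is within the cap, no reduction.

Award: $1,683,968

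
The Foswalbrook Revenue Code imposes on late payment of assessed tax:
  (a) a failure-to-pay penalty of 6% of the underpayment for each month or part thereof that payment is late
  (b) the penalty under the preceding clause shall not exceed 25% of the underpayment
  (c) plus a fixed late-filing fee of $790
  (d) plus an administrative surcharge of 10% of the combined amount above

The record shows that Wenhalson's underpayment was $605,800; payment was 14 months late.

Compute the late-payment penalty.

Accrued rate: 6% × 14 = 84%, capped at 25% → 25%
Failure-to-pay penalty: 25% of $605,800 = $151,450
Penalty before surcharge: $151,450 + $790 = $152,240
Administrative surcharge: 10% of $152,240 = $15,224
Total penalty: $152,240 + $15,224 = $167,464

$167,464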